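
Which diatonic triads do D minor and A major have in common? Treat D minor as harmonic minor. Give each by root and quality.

Triads in D minor (harmonic minor): Dm (i), Edim (ii°), Faug (III+), Gm (iv), A (V), B♭ (VI), C♯dim (vii°).
Triads in A major: A (I), Bm (ii), C♯m (iii), D (IV), E (V), F♯m (vi), G♯dim (vii°).
Shared triads with their functions: A (V in D minor, I in A major).

A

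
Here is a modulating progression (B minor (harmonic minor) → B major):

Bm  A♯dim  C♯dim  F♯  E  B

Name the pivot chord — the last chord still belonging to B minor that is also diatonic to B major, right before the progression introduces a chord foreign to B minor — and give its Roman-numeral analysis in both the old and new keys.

F♯ — V in B minor, V in B major

Chords diatonic to B minor: Bm, C♯dim, Daug, Em, F♯, G, A♯dim.
Reading the progression, the first chord not in that set is E, so the modulation leaves B minor there.
The chord immediately before E is F♯, which is diatonic to both keys: V in B minor and V in B major.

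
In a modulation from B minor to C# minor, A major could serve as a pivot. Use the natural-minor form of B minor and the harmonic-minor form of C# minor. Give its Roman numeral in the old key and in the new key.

The scale of B minor (natural minor) is B C# D E F# G A; A is degree 7, and the triad built there (A-C#-E) is major, so it is VII.
The scale of C# minor (harmonic minor) is C# D# E F# G# A B#; A is degree 6, and the triad built there (A-C#-E) is major, so it is VI.

VII in B minor; VI in C# minor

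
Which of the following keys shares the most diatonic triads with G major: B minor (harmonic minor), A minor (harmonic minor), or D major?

Triads of G major: G major (I), A minor (ii), B minor (iii), C major (IV), D major (V), E minor (vi), F# diminished (vii°).
B minor (harmonic minor) shares 3: G, Bm, Em.
A minor (harmonic minor) shares 1: Am.
D major shares 4: G, Bm, D, Em.
The most common triads (4) are shared with D major.

D major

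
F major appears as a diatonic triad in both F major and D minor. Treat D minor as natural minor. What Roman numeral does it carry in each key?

The scale of F major is F G A B♭ C D E; F is degree 1, and the triad built there (F-A-C) is major, so it is I.
The scale of D minor (natural minor) is D E F G A B♭ C; F is degree 3, and the triad built there (F-A-C) is major, so it is III.

I in F major; III in D minor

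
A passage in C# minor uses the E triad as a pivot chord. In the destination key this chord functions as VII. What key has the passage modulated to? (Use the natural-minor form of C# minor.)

The numeral VII denotes a major triad on scale degree 7. With E on degree 7, the tonic of the new key is F#.
Degree 7 carries a major triad in natural-minor keys, so the destination is F# minor.
Check: the diatonic triads of F# minor (natural minor) are F#m (i), G#dim (ii°), A (III), Bm (iv), C#m (v), D (VI), E (VII) — E is indeed VII.

F# minor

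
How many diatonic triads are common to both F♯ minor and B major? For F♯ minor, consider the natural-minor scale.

Diatonic triads of F♯ minor (natural minor): F♯m (i), G♯dim (ii°), A (III), Bm (iv), C♯m (v), D (VI), E (VII).
Diatonic triads of B major: B (I), C♯m (ii), D♯m (iii), E (IV), F♯ (V), G♯m (vi), A♯dim (vii°).
Matching root and quality in both lists: C♯m, E.
That gives 2 common triads.

2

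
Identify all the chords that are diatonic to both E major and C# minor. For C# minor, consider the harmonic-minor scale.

F#m, A, C#m, D#dim

Triads in E major: E (I), F#m (ii), G#m (iii), A (IV), B (V), C#m (vi), D#dim (vii°).
Triads in C# minor (harmonic minor): C#m (i), D#dim (ii°), Eaug (III+), F#m (iv), G# (V), A (VI), B#dim (vii°).
Shared triads with their functions: F#m (ii in E major, iv in C# minor); A (IV in E major, VI in C# minor); C#m (vi in E major, i in C# minor); D#dim (vii° in E major, ii° in C# minor).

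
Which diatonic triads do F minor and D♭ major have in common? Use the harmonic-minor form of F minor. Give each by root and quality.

Triads in F minor (harmonic minor): Fm (i), Gdim (ii°), A♭aug (III+), B♭m (iv), C (V), D♭ (VI), Edim (vii°).
Triads in D♭ major: D♭ (I), E♭m (ii), Fm (iii), G♭ (IV), A♭ (V), B♭m (vi), Cdim (vii°).
Shared triads with their functions: Fm (i in F minor, iii in D♭ major); B♭m (iv in F minor, vi in D♭ major); D♭ (VI in F minor, I in D♭ major).

Fm, B♭m, D♭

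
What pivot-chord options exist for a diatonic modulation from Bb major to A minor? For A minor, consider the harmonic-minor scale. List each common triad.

Dm, F

Triads in Bb major: Bb major (I), C minor (ii), D minor (iii), Eb major (IV), F major (V), G minor (vi), A diminished (vii°).
Triads in A minor (harmonic minor): A minor (i), B diminished (ii°), C augmented (III+), D minor (iv), E major (V), F major (VI), G# diminished (vii°).
Shared triads with their functions: D minor (iii in Bb major, iv in A minor); F major (V in Bb major, VI in A minor).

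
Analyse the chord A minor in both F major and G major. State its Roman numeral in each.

The scale of F major is F G A Bb C D E; A is degree 3, and the triad built there (A-C-E) is minor, so it is iii.
The scale of G major is G A B C D E F#; A is degree 2, and the triad built there (A-C-E) is minor, so it is ii.

iii in F major; ii in G major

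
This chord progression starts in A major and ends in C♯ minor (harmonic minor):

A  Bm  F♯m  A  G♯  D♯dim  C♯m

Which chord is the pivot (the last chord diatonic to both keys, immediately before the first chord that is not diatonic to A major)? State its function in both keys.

Chords diatonic to A major: A, Bm, C♯m, D, E, F♯m, G♯dim.
Reading the progression, the first chord not in that set is G♯, so the modulation leaves A major there.
The chord immediately before G♯ is A, which is diatonic to both keys: I in A major and VI in C♯ minor.

A — I in A major, VI in C♯ minor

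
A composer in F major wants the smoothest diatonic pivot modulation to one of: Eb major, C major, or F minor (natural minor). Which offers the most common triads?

C major

Triads of F major: F (I), Gm (ii), Am (iii), Bb (IV), C (V), Dm (vi), Edim (vii°).
Eb major shares 2: Gm, Bb.
C major shares 4: F, Am, C, Dm.
F minor (natural minor) shares 0: none.
The most common triads (4) are shared with C major.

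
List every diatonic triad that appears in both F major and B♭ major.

F, Gm, B♭, Dm

Triads in F major: F (I), Gm (ii), Am (iii), B♭ (IV), C (V), Dm (vi), Edim (vii°).
Triads in B♭ major: B♭ (I), Cm (ii), Dm (iii), E♭ (IV), F (V), Gm (vi), Adim (vii°).
Shared triads with their functions: F (I in F major, V in B♭ major); Gm (ii in F major, vi in B♭ major); B♭ (IV in F major, I in B♭ major); Dm (vi in F major, iii in B♭ major).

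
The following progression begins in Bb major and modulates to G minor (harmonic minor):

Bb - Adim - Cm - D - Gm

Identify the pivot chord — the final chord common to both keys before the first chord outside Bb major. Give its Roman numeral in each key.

Cm — ii in Bb major, iv in G minor

Chords diatonic to Bb major: Bb, Cm, Dm, Eb, F, Gm, Adim.
Reading the progression, the first chord not in that set is D, so the modulation leaves Bb major there.
The chord immediately before D is Cm, which is diatonic to both keys: ii in Bb major and iv in G minor.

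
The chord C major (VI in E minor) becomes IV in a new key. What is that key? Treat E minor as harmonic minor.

G major

The numeral IV denotes a major triad on scale degree 4. With C on degree 4, the tonic of the new key is G.
Degree 4 carries a major triad in major keys, so the destination is G major.
Check: the diatonic triads of G major are G (I), Am (ii), Bm (iii), C (IV), D (V), Em (vi), F#dim (vii°) — C major is indeed IV.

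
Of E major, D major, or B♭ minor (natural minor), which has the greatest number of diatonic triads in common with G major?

Triads of G major: G (I), Am (ii), Bm (iii), C (IV), D (V), Em (vi), F♯dim (vii°).
E major shares 0: none.
D major shares 4: G, Bm, D, Em.
B♭ minor (natural minor) shares 0: none.
The most common triads (4) are shared with D major.

D major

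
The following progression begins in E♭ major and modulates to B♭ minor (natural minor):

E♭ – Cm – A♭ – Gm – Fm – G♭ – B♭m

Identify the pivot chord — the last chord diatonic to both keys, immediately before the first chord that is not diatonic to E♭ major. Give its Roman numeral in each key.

Fm — ii in E♭ major, v in B♭ minor

Chords diatonic to E♭ major: E♭, Fm, Gm, A♭, B♭, Cm, Ddim.
Reading the progression, the first chord not in that set is G♭, so the modulation leaves E♭ major there.
The chord immediately before G♭ is Fm, which is diatonic to both keys: ii in E♭ major and v in B♭ minor.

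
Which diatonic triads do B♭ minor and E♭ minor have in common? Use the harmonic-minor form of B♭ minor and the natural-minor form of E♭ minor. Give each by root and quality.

B♭m, E♭m, G♭

Triads in B♭ minor (harmonic minor): B♭m (i), Cdim (ii°), D♭aug (III+), E♭m (iv), F (V), G♭ (VI), Adim (vii°).
Triads in E♭ minor (natural minor): E♭m (i), Fdim (ii°), G♭ (III), A♭m (iv), B♭m (v), C♭ (VI), D♭ (VII).
Shared triads with their functions: B♭m (i in B♭ minor, v in E♭ minor); E♭m (iv in B♭ minor, i in E♭ minor); G♭ (VI in B♭ minor, III in E♭ minor).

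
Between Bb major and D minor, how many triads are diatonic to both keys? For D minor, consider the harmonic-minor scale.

Diatonic triads of Bb major: Bb major (I), C minor (ii), D minor (iii), Eb major (IV), F major (V), G minor (vi), A diminished (vii°).
Diatonic triads of D minor (harmonic minor): D minor (i), E diminished (ii°), F augmented (III+), G minor (iv), A major (V), Bb major (VI), C# diminished (vii°).
Matching root and quality in both lists: Bb major, D minor, G minor.
That gives 3 common triads.

3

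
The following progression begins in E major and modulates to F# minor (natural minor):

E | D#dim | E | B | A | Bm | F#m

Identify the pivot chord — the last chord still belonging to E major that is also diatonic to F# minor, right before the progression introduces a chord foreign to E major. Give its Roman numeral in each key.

Chords diatonic to E major: E, F#m, G#m, A, B, C#m, D#dim.
Reading the progression, the first chord not in that set is Bm, so the modulation leaves E major there.
The chord immediately before Bm is A, which is diatonic to both keys: IV in E major and III in F# minor.

A — IV in E major, III in F# minor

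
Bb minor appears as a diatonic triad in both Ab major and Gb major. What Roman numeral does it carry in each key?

ii in Ab major; iii in Gb major

The scale of Ab major is Ab Bb C Db Eb F G; Bb is degree 2, and the triad built there (Bb-Db-F) is minor, so it is ii.
The scale of Gb major is Gb Ab Bb Cb Db Eb F; Bb is degree 3, and the triad built there (Bb-Db-F) is minor, so it is iii.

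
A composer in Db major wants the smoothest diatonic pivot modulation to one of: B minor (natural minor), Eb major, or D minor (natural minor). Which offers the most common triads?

Eb major

Triads of Db major: Db (I), Ebm (ii), Fm (iii), Gb (IV), Ab (V), Bbm (vi), Cdim (vii°).
B minor (natural minor) shares 0: none.
Eb major shares 2: Fm, Ab.
D minor (natural minor) shares 0: none.
The most common triads (2) are shared with Eb major.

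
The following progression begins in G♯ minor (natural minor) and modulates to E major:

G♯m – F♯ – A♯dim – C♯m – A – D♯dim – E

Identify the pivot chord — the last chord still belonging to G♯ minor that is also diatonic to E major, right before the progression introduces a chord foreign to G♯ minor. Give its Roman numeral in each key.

C♯m — iv in G♯ minor, vi in E major

Chords diatonic to G♯ minor: G♯m, A♯dim, B, C♯m, D♯m, E, F♯.
Reading the progression, the first chord not in that set is A, so the modulation leaves G♯ minor there.
The chord immediately before A is C♯m, which is diatonic to both keys: iv in G♯ minor and vi in E major.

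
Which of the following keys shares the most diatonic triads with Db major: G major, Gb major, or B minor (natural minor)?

Gb major

Triads of Db major: Db major (I), Eb minor (ii), F minor (iii), Gb major (IV), Ab major (V), Bb minor (vi), C diminished (vii°).
G major shares 0: none.
Gb major shares 4: Db, Ebm, Gb, Bbm.
B minor (natural minor) shares 0: none.
The most common triads (4) are shared with Gb major.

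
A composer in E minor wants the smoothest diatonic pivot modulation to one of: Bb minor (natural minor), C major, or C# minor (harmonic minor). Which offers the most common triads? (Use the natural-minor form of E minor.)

Triads of E minor (natural minor): Em (i), F#dim (ii°), G (III), Am (iv), Bm (v), C (VI), D (VII).
Bb minor (natural minor) shares 0: none.
C major shares 4: Em, G, Am, C.
C# minor (harmonic minor) shares 0: none.
The most common triads (4) are shared with C major.

C major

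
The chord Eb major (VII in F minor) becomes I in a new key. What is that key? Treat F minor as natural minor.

Eb major

The numeral I denotes a major triad on scale degree 1. With Eb on degree 1, the tonic of the new key is Eb.
Degree 1 carries a major triad in major keys, so the destination is Eb major.
Check: the diatonic triads of Eb major are Eb (I), Fm (ii), Gm (iii), Ab (IV), Bb (V), Cm (vi), Ddim (vii°) — Eb major is indeed I.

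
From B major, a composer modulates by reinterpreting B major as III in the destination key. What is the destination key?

G# minor

The numeral III denotes a major triad on scale degree 3. With B on degree 3, the tonic of the new key is G#.
Degree 3 carries a major triad in natural-minor keys, so the destination is G# minor.
Check: the diatonic triads of G# minor (natural minor) are G#m (i), A#dim (ii°), B (III), C#m (iv), D#m (v), E (VI), F# (VII) — B major is indeed III.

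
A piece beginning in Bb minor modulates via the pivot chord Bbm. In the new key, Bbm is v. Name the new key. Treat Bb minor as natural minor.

The numeral v denotes a minor triad on scale degree 5. With Bb on degree 5, the tonic of the new key is Eb.
Degree 5 carries a minor triad in natural-minor keys, so the destination is Eb minor.
Check: the diatonic triads of Eb minor (natural minor) are Ebm (i), Fdim (ii°), Gb (III), Abm (iv), Bbm (v), Cb (VI), Db (VII) — Bbm is indeed v.

Eb minor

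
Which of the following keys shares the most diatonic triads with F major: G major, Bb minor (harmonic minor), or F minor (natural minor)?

Triads of F major: F major (I), G minor (ii), A minor (iii), Bb major (IV), C major (V), D minor (vi), E diminished (vii°).
G major shares 2: Am, C.
Bb minor (harmonic minor) shares 1: F.
F minor (natural minor) shares 0: none.
The most common triads (2) are shared with G major.

G major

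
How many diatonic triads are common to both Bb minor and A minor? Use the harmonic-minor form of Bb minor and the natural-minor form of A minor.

1

Diatonic triads of Bb minor (harmonic minor): Bbm (i), Cdim (ii°), Dbaug (III+), Ebm (iv), F (V), Gb (VI), Adim (vii°).
Diatonic triads of A minor (natural minor): Am (i), Bdim (ii°), C (III), Dm (iv), Em (v), F (VI), G (VII).
Matching root and quality in both lists: F.
That gives 1 common triad.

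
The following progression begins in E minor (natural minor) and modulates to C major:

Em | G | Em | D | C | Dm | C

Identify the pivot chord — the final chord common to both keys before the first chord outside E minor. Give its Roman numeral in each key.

Chords diatonic to E minor: Em, F#dim, G, Am, Bm, C, D.
Reading the progression, the first chord not in that set is Dm, so the modulation leaves E minor there.
The chord immediately before Dm is C, which is diatonic to both keys: VI in E minor and I in C major.

C — VI in E minor, I in C major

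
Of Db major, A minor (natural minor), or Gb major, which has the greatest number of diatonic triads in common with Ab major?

Db major

Triads of Ab major: Ab major (I), Bb minor (ii), C minor (iii), Db major (IV), Eb major (V), F minor (vi), G diminished (vii°).
Db major shares 4: Ab, Bbm, Db, Fm.
A minor (natural minor) shares 0: none.
Gb major shares 2: Bbm, Db.
The most common triads (4) are shared with Db major.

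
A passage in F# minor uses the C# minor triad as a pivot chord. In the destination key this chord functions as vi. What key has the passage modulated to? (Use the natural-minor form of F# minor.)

E major

The numeral vi denotes a minor triad on scale degree 6. With C# on degree 6, the tonic of the new key is E.
Degree 6 carries a minor triad in major keys, so the destination is E major.
Check: the diatonic triads of E major are E (I), F#m (ii), G#m (iii), A (IV), B (V), C#m (vi), D#dim (vii°) — C# minor is indeed vi.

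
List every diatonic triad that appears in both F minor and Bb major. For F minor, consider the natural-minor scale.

Triads in F minor (natural minor): Fm (i), Gdim (ii°), Ab (III), Bbm (iv), Cm (v), Db (VI), Eb (VII).
Triads in Bb major: Bb (I), Cm (ii), Dm (iii), Eb (IV), F (V), Gm (vi), Adim (vii°).
Shared triads with their functions: Cm (v in F minor, ii in Bb major); Eb (VII in F minor, IV in Bb major).

Cm, Eb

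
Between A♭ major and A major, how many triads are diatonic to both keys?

Diatonic triads of A♭ major: A♭ (I), B♭m (ii), Cm (iii), D♭ (IV), E♭ (V), Fm (vi), Gdim (vii°).
Diatonic triads of A major: A (I), Bm (ii), C♯m (iii), D (IV), E (V), F♯m (vi), G♯dim (vii°).
No triad has the same root and quality in both keys.

0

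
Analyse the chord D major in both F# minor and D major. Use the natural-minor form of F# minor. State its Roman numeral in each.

The scale of F# minor (natural minor) is F# G# A B C# D E; D is degree 6, and the triad built there (D-F#-A) is major, so it is VI.
The scale of D major is D E F# G A B C#; D is degree 1, and the triad built there (D-F#-A) is major, so it is I.

VI in F# minor; I in D major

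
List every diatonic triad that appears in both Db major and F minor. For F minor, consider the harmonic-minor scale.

Triads in Db major: Db major (I), Eb minor (ii), F minor (iii), Gb major (IV), Ab major (V), Bb minor (vi), C diminished (vii°).
Triads in F minor (harmonic minor): F minor (i), G diminished (ii°), Ab augmented (III+), Bb minor (iv), C major (V), Db major (VI), E diminished (vii°).
Shared triads with their functions: Db major (I in Db major, VI in F minor); F minor (iii in Db major, i in F minor); Bb minor (vi in Db major, iv in F minor).

Db, Fm, Bbm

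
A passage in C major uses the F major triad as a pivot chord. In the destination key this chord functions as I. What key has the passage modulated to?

F major

The numeral I denotes a major triad on scale degree 1. With F on degree 1, the tonic of the new key is F.
Degree 1 carries a major triad in major keys, so the destination is F major.
Check: the diatonic triads of F major are F (I), Gm (ii), Am (iii), Bb (IV), C (V), Dm (vi), Edim (vii°) — F major is indeed I.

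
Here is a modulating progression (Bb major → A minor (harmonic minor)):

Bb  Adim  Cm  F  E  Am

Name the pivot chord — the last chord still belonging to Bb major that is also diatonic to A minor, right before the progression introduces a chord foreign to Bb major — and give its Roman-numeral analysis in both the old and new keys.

Chords diatonic to Bb major: Bb, Cm, Dm, Eb, F, Gm, Adim.
Reading the progression, the first chord not in that set is E, so the modulation leaves Bb major there.
The chord immediately before E is F, which is diatonic to both keys: V in Bb major and VI in A minor.

F — V in Bb major, VI in A minor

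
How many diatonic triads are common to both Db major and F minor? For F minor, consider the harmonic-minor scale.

Diatonic triads of Db major: Db (I), Ebm (ii), Fm (iii), Gb (IV), Ab (V), Bbm (vi), Cdim (vii°).
Diatonic triads of F minor (harmonic minor): Fm (i), Gdim (ii°), Abaug (III+), Bbm (iv), C (V), Db (VI), Edim (vii°).
Matching root and quality in both lists: Db, Fm, Bbm.
That gives 3 common triads.

3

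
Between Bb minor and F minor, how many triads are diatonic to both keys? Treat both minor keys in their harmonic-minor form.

Diatonic triads of Bb minor (harmonic minor): Bbm (i), Cdim (ii°), Dbaug (III+), Ebm (iv), F (V), Gb (VI), Adim (vii°).
Diatonic triads of F minor (harmonic minor): Fm (i), Gdim (ii°), Abaug (III+), Bbm (iv), C (V), Db (VI), Edim (vii°).
Matching root and quality in both lists: Bbm.
That gives 1 common triad.

1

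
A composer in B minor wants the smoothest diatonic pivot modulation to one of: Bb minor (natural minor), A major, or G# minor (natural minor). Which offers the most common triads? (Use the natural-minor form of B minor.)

A major

Triads of B minor (natural minor): Bm (i), C#dim (ii°), D (III), Em (iv), F#m (v), G (VI), A (VII).
Bb minor (natural minor) shares 0: none.
A major shares 4: Bm, D, F#m, A.
G# minor (natural minor) shares 0: none.
The most common triads (4) are shared with A major.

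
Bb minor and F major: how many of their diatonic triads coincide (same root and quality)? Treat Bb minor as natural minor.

0

Diatonic triads of Bb minor (natural minor): Bb minor (i), C diminished (ii°), Db major (III), Eb minor (iv), F minor (v), Gb major (VI), Ab major (VII).
Diatonic triads of F major: F major (I), G minor (ii), A minor (iii), Bb major (IV), C major (V), D minor (vi), E diminished (vii°).
No triad has the same root and quality in both keys.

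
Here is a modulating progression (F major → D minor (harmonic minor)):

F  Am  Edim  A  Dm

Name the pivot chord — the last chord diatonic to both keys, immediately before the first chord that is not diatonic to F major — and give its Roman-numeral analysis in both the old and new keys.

Chords diatonic to F major: F, Gm, Am, Bb, C, Dm, Edim.
Reading the progression, the first chord not in that set is A, so the modulation leaves F major there.
The chord immediately before A is Edim, which is diatonic to both keys: vii° in F major and ii° in D minor.

Edim — vii° in F major, ii° in D minor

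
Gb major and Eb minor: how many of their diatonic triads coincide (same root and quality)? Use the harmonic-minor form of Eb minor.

4

Diatonic triads of Gb major: Gb (I), Abm (ii), Bbm (iii), Cb (IV), Db (V), Ebm (vi), Fdim (vii°).
Diatonic triads of Eb minor (harmonic minor): Ebm (i), Fdim (ii°), Gbaug (III+), Abm (iv), Bb (V), Cb (VI), Ddim (vii°).
Matching root and quality in both lists: Abm, Cb, Ebm, Fdim.
That gives 4 common triads.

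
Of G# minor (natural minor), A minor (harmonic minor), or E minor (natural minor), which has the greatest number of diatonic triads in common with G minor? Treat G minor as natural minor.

Triads of G minor (natural minor): Gm (i), Adim (ii°), Bb (III), Cm (iv), Dm (v), Eb (VI), F (VII).
G# minor (natural minor) shares 0: none.
A minor (harmonic minor) shares 2: Dm, F.
E minor (natural minor) shares 0: none.
The most common triads (2) are shared with A minor.

A minor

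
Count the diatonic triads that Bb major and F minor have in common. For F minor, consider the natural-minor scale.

2

Diatonic triads of Bb major: Bb (I), Cm (ii), Dm (iii), Eb (IV), F (V), Gm (vi), Adim (vii°).
Diatonic triads of F minor (natural minor): Fm (i), Gdim (ii°), Ab (III), Bbm (iv), Cm (v), Db (VI), Eb (VII).
Matching root and quality in both lists: Cm, Eb.
That gives 2 common triads.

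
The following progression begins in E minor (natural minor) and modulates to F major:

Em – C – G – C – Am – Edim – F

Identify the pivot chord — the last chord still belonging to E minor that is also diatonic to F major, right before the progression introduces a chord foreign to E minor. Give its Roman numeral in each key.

Am — iv in E minor, iii in F major

Chords diatonic to E minor: Em, F#dim, G, Am, Bm, C, D.
Reading the progression, the first chord not in that set is Edim, so the modulation leaves E minor there.
The chord immediately before Edim is Am, which is diatonic to both keys: iv in E minor and iii in F major.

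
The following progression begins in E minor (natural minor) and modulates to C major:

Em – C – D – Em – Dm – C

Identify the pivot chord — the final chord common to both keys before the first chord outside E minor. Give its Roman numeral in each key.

Em — i in E minor, iii in C major

Chords diatonic to E minor: Em, F#dim, G, Am, Bm, C, D.
Reading the progression, the first chord not in that set is Dm, so the modulation leaves E minor there.
The chord immediately before Dm is Em, which is diatonic to both keys: i in E minor and iii in C major.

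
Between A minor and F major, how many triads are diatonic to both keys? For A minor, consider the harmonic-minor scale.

Diatonic triads of A minor (harmonic minor): Am (i), Bdim (ii°), Caug (III+), Dm (iv), E (V), F (VI), G#dim (vii°).
Diatonic triads of F major: F (I), Gm (ii), Am (iii), Bb (IV), C (V), Dm (vi), Edim (vii°).
Matching root and quality in both lists: Am, Dm, F.
That gives 3 common triads.

3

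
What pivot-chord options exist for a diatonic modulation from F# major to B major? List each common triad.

Triads in F# major: F# major (I), G# minor (ii), A# minor (iii), B major (IV), C# major (V), D# minor (vi), E# diminished (vii°).
Triads in B major: B major (I), C# minor (ii), D# minor (iii), E major (IV), F# major (V), G# minor (vi), A# diminished (vii°).
Shared triads with their functions: F# major (I in F# major, V in B major); G# minor (ii in F# major, vi in B major); B major (IV in F# major, I in B major); D# minor (vi in F# major, iii in B major).

F#, G#m, B, D#m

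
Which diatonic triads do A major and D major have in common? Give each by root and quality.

A, Bm, D, F#m

Triads in A major: A (I), Bm (ii), C#m (iii), D (IV), E (V), F#m (vi), G#dim (vii°).
Triads in D major: D (I), Em (ii), F#m (iii), G (IV), A (V), Bm (vi), C#dim (vii°).
Shared triads with their functions: A (I in A major, V in D major); Bm (ii in A major, vi in D major); D (IV in A major, I in D major); F#m (vi in A major, iii in D major).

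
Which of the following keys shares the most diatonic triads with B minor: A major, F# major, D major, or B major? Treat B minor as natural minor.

Triads of B minor (natural minor): B minor (i), C# diminished (ii°), D major (III), E minor (iv), F# minor (v), G major (VI), A major (VII).
A major shares 4: Bm, D, F#m, A.
F# major shares 0: none.
D major shares 7: Bm, C#dim, D, Em, F#m, G, A.
B major shares 0: none.
The most common triads (7) are shared with D major.

D major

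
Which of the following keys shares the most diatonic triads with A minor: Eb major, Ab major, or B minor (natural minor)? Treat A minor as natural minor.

B minor

Triads of A minor (natural minor): A minor (i), B diminished (ii°), C major (III), D minor (iv), E minor (v), F major (VI), G major (VII).
Eb major shares 0: none.
Ab major shares 0: none.
B minor (natural minor) shares 2: Em, G.
The most common triads (2) are shared with B minor.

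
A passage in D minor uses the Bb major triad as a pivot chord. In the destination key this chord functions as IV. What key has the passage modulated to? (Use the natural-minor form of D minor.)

The numeral IV denotes a major triad on scale degree 4. With Bb on degree 4, the tonic of the new key is F.
Degree 4 carries a major triad in major keys, so the destination is F major.
Check: the diatonic triads of F major are F (I), Gm (ii), Am (iii), Bb (IV), C (V), Dm (vi), Edim (vii°) — Bb major is indeed IV.

F major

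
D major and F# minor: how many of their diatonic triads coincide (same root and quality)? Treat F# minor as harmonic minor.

3

Diatonic triads of D major: D (I), Em (ii), F#m (iii), G (IV), A (V), Bm (vi), C#dim (vii°).
Diatonic triads of F# minor (harmonic minor): F#m (i), G#dim (ii°), Aaug (III+), Bm (iv), C# (V), D (VI), E#dim (vii°).
Matching root and quality in both lists: D, F#m, Bm.
That gives 3 common triads.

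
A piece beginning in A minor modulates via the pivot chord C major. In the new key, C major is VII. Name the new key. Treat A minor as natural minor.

D minor

The numeral VII denotes a major triad on scale degree 7. With C on degree 7, the tonic of the new key is D.
Degree 7 carries a major triad in natural-minor keys, so the destination is D minor.
Check: the diatonic triads of D minor (natural minor) are Dm (i), Edim (ii°), F (III), Gm (iv), Am (v), Bb (VI), C (VII) — C major is indeed VII.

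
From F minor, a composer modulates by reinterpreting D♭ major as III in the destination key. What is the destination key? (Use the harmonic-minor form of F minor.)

The numeral III denotes a major triad on scale degree 3. With D♭ on degree 3, the tonic of the new key is B♭.
Degree 3 carries a major triad in natural-minor keys, so the destination is B♭ minor.
Check: the diatonic triads of B♭ minor (natural minor) are B♭m (i), Cdim (ii°), D♭ (III), E♭m (iv), Fm (v), G♭ (VI), A♭ (VII) — D♭ major is indeed III.

B♭ minor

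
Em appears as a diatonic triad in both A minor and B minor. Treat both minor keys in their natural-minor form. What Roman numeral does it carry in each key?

v in A minor; iv in B minor

The scale of A minor (natural minor) is A B C D E F G; E is degree 5, and the triad built there (E-G-B) is minor, so it is v.
The scale of B minor (natural minor) is B C# D E F# G A; E is degree 4, and the triad built there (E-G-B) is minor, so it is iv.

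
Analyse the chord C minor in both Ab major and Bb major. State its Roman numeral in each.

iii in Ab major; ii in Bb major

The scale of Ab major is Ab Bb C Db Eb F G; C is degree 3, and the triad built there (C-Eb-G) is minor, so it is iii.
The scale of Bb major is Bb C D Eb F G A; C is degree 2, and the triad built there (C-Eb-G) is minor, so it is ii.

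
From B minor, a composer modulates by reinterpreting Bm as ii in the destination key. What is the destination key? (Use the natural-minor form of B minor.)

The numeral ii denotes a minor triad on scale degree 2. With B on degree 2, the tonic of the new key is A.
Degree 2 carries a minor triad in major keys, so the destination is A major.
Check: the diatonic triads of A major are A (I), Bm (ii), C#m (iii), D (IV), E (V), F#m (vi), G#dim (vii°) — Bm is indeed ii.

A major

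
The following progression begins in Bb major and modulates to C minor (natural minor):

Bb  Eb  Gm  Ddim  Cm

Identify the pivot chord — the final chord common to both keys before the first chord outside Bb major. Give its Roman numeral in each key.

Gm — vi in Bb major, v in C minor

Chords diatonic to Bb major: Bb, Cm, Dm, Eb, F, Gm, Adim.
Reading the progression, the first chord not in that set is Ddim, so the modulation leaves Bb major there.
The chord immediately before Ddim is Gm, which is diatonic to both keys: vi in Bb major and v in C minor.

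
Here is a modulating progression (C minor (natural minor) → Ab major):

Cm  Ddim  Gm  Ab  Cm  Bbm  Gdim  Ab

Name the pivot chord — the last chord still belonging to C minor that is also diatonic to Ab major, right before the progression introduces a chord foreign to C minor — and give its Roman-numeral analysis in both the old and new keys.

Cm — i in C minor, iii in Ab major

Chords diatonic to C minor: Cm, Ddim, Eb, Fm, Gm, Ab, Bb.
Reading the progression, the first chord not in that set is Bbm, so the modulation leaves C minor there.
The chord immediately before Bbm is Cm, which is diatonic to both keys: i in C minor and iii in Ab major.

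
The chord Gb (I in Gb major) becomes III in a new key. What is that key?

The numeral III denotes a major triad on scale degree 3. With Gb on degree 3, the tonic of the new key is Eb.
Degree 3 carries a major triad in natural-minor keys, so the destination is Eb minor.
Check: the diatonic triads of Eb minor (natural minor) are Ebm (i), Fdim (ii°), Gb (III), Abm (iv), Bbm (v), Cb (VI), Db (VII) — Gb is indeed III.

Eb minor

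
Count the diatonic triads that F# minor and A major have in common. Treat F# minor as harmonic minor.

4

Diatonic triads of F# minor (harmonic minor): F# minor (i), G# diminished (ii°), A augmented (III+), B minor (iv), C# major (V), D major (VI), E# diminished (vii°).
Diatonic triads of A major: A major (I), B minor (ii), C# minor (iii), D major (IV), E major (V), F# minor (vi), G# diminished (vii°).
Matching root and quality in both lists: F# minor, G# diminished, B minor, D major.
That gives 4 common triads.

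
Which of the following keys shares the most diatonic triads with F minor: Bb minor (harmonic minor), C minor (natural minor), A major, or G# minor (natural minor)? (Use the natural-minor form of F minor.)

C minor

Triads of F minor (natural minor): F minor (i), G diminished (ii°), Ab major (III), Bb minor (iv), C minor (v), Db major (VI), Eb major (VII).
Bb minor (harmonic minor) shares 1: Bbm.
C minor (natural minor) shares 4: Fm, Ab, Cm, Eb.
A major shares 0: none.
G# minor (natural minor) shares 0: none.
The most common triads (4) are shared with C minor.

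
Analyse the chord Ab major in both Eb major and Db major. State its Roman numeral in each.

The scale of Eb major is Eb F G Ab Bb C D; Ab is degree 4, and the triad built there (Ab-C-Eb) is major, so it is IV.
The scale of Db major is Db Eb F Gb Ab Bb C; Ab is degree 5, and the triad built there (Ab-C-Eb) is major, so it is V.

IV in Eb major; V in Db major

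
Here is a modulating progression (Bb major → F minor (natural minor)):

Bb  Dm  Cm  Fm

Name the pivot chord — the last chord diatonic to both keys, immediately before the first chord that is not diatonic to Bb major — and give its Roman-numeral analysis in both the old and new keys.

Chords diatonic to Bb major: Bb, Cm, Dm, Eb, F, Gm, Adim.
Reading the progression, the first chord not in that set is Fm, so the modulation leaves Bb major there.
The chord immediately before Fm is Cm, which is diatonic to both keys: ii in Bb major and v in F minor.

Cm — ii in Bb major, v in F minor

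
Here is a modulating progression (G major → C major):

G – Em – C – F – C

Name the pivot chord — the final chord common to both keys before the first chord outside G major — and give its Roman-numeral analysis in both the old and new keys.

Chords diatonic to G major: G, Am, Bm, C, D, Em, F#dim.
Reading the progression, the first chord not in that set is F, so the modulation leaves G major there.
The chord immediately before F is C, which is diatonic to both keys: IV in G major and I in C major.

C — IV in G major, I in C major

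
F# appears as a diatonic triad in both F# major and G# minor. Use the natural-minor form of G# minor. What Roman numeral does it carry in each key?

I in F# major; VII in G# minor

The scale of F# major is F# G# A# B C# D# E#; F# is degree 1, and the triad built there (F#-A#-C#) is major, so it is I.
The scale of G# minor (natural minor) is G# A# B C# D# E F#; F# is degree 7, and the triad built there (F#-A#-C#) is major, so it is VII.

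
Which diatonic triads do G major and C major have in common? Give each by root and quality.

G, Am, C, Em

Triads in G major: G (I), Am (ii), Bm (iii), C (IV), D (V), Em (vi), F♯dim (vii°).
Triads in C major: C (I), Dm (ii), Em (iii), F (IV), G (V), Am (vi), Bdim (vii°).
Shared triads with their functions: G (I in G major, V in C major); Am (ii in G major, vi in C major); C (IV in G major, I in C major); Em (vi in G major, iii in C major).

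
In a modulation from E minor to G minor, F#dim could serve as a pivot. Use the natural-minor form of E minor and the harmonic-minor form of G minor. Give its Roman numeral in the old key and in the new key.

The scale of E minor (natural minor) is E F# G A B C D; F# is degree 2, and the triad built there (F#-A-C) is diminished, so it is ii°.
The scale of G minor (harmonic minor) is G A Bb C D Eb F#; F# is degree 7, and the triad built there (F#-A-C) is diminished, so it is vii°.

ii° in E minor; vii° in G minor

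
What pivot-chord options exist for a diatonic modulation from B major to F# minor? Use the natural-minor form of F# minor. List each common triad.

C#m, E

Triads in B major: B major (I), C# minor (ii), D# minor (iii), E major (IV), F# major (V), G# minor (vi), A# diminished (vii°).
Triads in F# minor (natural minor): F# minor (i), G# diminished (ii°), A major (III), B minor (iv), C# minor (v), D major (VI), E major (VII).
Shared triads with their functions: C# minor (ii in B major, v in F# minor); E major (IV in B major, VII in F# minor).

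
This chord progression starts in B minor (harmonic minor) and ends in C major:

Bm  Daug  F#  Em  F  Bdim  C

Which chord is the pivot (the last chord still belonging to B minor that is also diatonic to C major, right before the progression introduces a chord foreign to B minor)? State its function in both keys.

Chords diatonic to B minor: Bm, C#dim, Daug, Em, F#, G, A#dim.
Reading the progression, the first chord not in that set is F, so the modulation leaves B minor there.
The chord immediately before F is Em, which is diatonic to both keys: iv in B minor and iii in C major.

Em — iv in B minor, iii in C major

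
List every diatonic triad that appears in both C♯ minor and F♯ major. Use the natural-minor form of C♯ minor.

G♯m, B

Triads in C♯ minor (natural minor): C♯ minor (i), D♯ diminished (ii°), E major (III), F♯ minor (iv), G♯ minor (v), A major (VI), B major (VII).
Triads in F♯ major: F♯ major (I), G♯ minor (ii), A♯ minor (iii), B major (IV), C♯ major (V), D♯ minor (vi), E♯ diminished (vii°).
Shared triads with their functions: G♯ minor (v in C♯ minor, ii in F♯ major); B major (VII in C♯ minor, IV in F♯ major).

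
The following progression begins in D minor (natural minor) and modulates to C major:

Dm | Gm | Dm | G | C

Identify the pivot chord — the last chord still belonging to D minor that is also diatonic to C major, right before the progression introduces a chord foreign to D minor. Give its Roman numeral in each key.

Chords diatonic to D minor: Dm, Edim, F, Gm, Am, Bb, C.
Reading the progression, the first chord not in that set is G, so the modulation leaves D minor there.
The chord immediately before G is Dm, which is diatonic to both keys: i in D minor and ii in C major.

Dm — i in D minor, ii in C major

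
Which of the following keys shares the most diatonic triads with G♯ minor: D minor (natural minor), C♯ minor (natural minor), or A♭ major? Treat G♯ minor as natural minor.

Triads of G♯ minor (natural minor): G♯ minor (i), A♯ diminished (ii°), B major (III), C♯ minor (iv), D♯ minor (v), E major (VI), F♯ major (VII).
D minor (natural minor) shares 0: none.
C♯ minor (natural minor) shares 4: G♯m, B, C♯m, E.
A♭ major shares 0: none.
The most common triads (4) are shared with C♯ minor.

C♯ minor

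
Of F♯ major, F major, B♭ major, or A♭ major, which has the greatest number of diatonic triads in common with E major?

F♯ major

Triads of E major: E major (I), F♯ minor (ii), G♯ minor (iii), A major (IV), B major (V), C♯ minor (vi), D♯ diminished (vii°).
F♯ major shares 2: G♯m, B.
F major shares 0: none.
B♭ major shares 0: none.
A♭ major shares 0: none.
The most common triads (2) are shared with F♯ major.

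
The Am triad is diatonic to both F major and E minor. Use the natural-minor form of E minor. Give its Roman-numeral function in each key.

The scale of F major is F G A Bb C D E; A is degree 3, and the triad built there (A-C-E) is minor, so it is iii.
The scale of E minor (natural minor) is E F# G A B C D; A is degree 4, and the triad built there (A-C-E) is minor, so it is iv.

iii in F major; iv in E minor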